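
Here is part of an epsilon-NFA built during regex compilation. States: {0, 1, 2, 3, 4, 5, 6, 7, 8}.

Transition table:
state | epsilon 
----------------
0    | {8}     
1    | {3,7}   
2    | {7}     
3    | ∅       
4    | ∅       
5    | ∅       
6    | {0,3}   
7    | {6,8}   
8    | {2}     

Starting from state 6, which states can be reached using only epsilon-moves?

Start with {6}.
From 6 via epsilon: add 0, 3.
From 0 via epsilon: add 8.
From 8 via epsilon: add 2.
From 2 via epsilon: add 7.
No new states can be added; the closed set is {0, 2, 3, 6, 7, 8}.

{0, 2, 3, 6, 7, 8}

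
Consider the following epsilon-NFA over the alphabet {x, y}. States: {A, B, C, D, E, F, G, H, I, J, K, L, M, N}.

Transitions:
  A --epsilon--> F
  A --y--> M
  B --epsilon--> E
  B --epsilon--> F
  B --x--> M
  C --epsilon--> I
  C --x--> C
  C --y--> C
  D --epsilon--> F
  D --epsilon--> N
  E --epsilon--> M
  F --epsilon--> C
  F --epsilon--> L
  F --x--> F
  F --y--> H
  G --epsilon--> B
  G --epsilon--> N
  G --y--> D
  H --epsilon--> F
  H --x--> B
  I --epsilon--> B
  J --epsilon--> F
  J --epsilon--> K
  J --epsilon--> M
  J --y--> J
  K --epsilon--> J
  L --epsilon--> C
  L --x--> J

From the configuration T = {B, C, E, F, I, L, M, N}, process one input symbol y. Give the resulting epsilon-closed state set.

C on y → {C}.
F on y → {H}.
No y-transition from B, E, I, L, M, N.
Union after reading y: {C, H}.
Now take the epsilon-closure:
From C via epsilon: add I.
From H via epsilon: add F.
From F via epsilon: add L.
From I via epsilon: add B.
From B via epsilon: add E.
From E via epsilon: add M.
No new states can be added; the closed set is {B, C, E, F, H, I, L, M}.

{B, C, E, F, H, I, L, M}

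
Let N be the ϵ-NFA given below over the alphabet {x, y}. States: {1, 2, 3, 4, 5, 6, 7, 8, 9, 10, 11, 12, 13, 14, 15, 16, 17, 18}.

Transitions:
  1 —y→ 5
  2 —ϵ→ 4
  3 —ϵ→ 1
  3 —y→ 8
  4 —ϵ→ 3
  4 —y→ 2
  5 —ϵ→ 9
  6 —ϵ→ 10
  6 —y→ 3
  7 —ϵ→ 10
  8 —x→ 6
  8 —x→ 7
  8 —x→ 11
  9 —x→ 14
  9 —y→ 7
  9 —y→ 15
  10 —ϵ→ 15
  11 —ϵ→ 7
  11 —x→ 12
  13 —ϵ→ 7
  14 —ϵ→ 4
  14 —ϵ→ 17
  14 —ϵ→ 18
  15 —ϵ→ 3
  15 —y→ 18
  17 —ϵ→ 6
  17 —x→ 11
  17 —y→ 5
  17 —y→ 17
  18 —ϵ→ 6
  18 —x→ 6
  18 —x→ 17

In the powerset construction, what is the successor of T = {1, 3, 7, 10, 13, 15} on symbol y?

{1, 3, 5, 6, 8, 9, 10, 15, 18}

1 on y → {5}.
3 on y → {8}.
15 on y → {18}.
No y-transition from 7, 10, 13.
Union after reading y: {5, 8, 18}.
Now take the ϵ-closure:
From 5 via ϵ: add 9.
From 18 via ϵ: add 6.
From 6 via ϵ: add 10.
From 10 via ϵ: add 15.
From 15 via ϵ: add 3.
From 3 via ϵ: add 1.
No new states can be added; the closed set is {1, 3, 5, 6, 8, 9, 10, 15, 18}.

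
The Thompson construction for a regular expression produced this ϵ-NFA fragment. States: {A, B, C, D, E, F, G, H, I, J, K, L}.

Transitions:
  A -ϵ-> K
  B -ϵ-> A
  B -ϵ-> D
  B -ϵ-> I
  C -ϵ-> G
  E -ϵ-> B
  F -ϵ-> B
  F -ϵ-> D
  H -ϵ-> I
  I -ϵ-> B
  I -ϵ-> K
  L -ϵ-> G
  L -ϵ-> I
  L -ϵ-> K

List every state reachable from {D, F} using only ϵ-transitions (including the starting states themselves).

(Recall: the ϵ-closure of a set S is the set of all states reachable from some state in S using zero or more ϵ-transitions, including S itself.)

{A, B, D, F, I, K}

Start with {D, F}.
From F via ϵ: add B.
From B via ϵ: add A, I.
From A via ϵ: add K.
No new states can be added; the closed set is {A, B, D, F, I, K}.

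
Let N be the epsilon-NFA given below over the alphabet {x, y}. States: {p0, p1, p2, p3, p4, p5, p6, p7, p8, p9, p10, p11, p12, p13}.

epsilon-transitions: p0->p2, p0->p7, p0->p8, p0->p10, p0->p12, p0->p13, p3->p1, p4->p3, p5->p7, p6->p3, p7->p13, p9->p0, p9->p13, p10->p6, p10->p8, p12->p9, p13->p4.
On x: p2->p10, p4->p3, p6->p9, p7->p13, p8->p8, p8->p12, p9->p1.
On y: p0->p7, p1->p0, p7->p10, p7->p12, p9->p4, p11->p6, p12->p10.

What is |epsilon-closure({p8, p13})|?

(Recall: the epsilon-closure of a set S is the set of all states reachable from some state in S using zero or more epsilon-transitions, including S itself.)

5

Start with {p8, p13}.
From p13 via epsilon: add p4.
From p4 via epsilon: add p3.
From p3 via epsilon: add p1.
epsilon-closure = {p1, p3, p4, p8, p13}, which has 5 states.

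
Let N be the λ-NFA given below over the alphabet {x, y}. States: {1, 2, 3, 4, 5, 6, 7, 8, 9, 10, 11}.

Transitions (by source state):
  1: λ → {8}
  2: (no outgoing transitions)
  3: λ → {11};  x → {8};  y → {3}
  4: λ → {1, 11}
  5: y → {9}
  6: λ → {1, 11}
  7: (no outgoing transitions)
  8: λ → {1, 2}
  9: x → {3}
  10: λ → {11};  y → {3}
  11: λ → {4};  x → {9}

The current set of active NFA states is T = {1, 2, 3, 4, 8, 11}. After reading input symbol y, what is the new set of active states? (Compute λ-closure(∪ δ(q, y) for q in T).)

3 on y → {3}.
No y-transition from 1, 2, 4, 8, 11.
Union after reading y: {3}.
Now take the λ-closure:
From 3 via λ: add 11.
From 11 via λ: add 4.
From 4 via λ: add 1.
From 1 via λ: add 8.
From 8 via λ: add 2.
No new states can be added; the closed set is {1, 2, 3, 4, 8, 11}.

{1, 2, 3, 4, 8, 11}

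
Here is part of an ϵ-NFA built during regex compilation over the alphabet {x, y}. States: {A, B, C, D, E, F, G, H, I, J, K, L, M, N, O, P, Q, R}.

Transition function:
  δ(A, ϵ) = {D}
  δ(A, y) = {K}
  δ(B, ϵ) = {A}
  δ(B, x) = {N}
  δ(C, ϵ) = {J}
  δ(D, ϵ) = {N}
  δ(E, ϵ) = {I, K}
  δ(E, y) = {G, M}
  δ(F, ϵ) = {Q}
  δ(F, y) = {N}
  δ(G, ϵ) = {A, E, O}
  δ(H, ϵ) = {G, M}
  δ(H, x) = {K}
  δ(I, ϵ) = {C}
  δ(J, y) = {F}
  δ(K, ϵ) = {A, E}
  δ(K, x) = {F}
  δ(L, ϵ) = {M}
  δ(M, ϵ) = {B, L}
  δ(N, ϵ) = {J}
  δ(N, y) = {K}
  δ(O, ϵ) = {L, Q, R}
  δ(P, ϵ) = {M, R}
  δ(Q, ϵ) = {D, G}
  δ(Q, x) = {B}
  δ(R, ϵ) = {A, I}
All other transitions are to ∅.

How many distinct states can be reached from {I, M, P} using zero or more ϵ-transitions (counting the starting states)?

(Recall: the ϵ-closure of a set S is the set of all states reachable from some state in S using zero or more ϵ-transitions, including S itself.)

Start with {I, M, P}.
From I via ϵ: add C.
From M via ϵ: add B, L.
From P via ϵ: add R.
From B via ϵ: add A.
From C via ϵ: add J.
From A via ϵ: add D.
From D via ϵ: add N.
ϵ-closure = {A, B, C, D, I, J, L, M, N, P, R}, which has 11 states.

11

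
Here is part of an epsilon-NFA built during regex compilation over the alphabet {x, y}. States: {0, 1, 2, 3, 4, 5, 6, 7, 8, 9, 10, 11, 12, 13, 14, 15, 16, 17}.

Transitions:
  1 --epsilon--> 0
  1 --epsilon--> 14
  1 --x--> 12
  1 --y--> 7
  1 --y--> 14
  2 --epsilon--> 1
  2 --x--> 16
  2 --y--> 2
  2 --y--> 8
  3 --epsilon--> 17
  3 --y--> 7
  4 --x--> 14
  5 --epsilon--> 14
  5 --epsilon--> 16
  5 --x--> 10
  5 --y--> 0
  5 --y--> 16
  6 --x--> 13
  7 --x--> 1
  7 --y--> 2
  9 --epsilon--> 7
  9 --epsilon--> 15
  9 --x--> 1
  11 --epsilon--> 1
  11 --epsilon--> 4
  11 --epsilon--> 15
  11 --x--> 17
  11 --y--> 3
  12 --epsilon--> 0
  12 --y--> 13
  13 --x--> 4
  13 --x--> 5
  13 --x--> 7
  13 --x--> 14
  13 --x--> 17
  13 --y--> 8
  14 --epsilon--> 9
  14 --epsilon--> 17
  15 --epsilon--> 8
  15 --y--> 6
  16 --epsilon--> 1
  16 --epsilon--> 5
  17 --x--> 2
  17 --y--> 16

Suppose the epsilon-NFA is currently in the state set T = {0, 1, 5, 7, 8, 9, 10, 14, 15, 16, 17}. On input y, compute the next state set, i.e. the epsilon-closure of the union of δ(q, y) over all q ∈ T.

{0, 1, 2, 5, 6, 7, 8, 9, 14, 15, 16, 17}

1 on y → {7, 14}.
5 on y → {0, 16}.
7 on y → {2}.
15 on y → {6}.
17 on y → {16}.
No y-transition from 0, 8, 9, 10, 14, 16.
Union after reading y: {0, 2, 6, 7, 14, 16}.
Now take the epsilon-closure:
From 2 via epsilon: add 1.
From 14 via epsilon: add 9, 17.
From 16 via epsilon: add 5.
From 9 via epsilon: add 15.
From 15 via epsilon: add 8.
No new states can be added; the closed set is {0, 1, 2, 5, 6, 7, 8, 9, 14, 15, 16, 17}.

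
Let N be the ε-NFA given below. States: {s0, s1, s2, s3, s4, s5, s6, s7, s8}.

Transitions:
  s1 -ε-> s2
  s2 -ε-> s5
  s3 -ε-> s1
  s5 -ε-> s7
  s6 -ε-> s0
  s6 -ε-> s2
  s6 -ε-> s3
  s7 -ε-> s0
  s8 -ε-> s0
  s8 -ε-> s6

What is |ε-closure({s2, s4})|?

Start with {s2, s4}.
From s2 via ε: add s5.
From s5 via ε: add s7.
From s7 via ε: add s0.
ε-closure = {s0, s2, s4, s5, s7}, which has 5 states.

5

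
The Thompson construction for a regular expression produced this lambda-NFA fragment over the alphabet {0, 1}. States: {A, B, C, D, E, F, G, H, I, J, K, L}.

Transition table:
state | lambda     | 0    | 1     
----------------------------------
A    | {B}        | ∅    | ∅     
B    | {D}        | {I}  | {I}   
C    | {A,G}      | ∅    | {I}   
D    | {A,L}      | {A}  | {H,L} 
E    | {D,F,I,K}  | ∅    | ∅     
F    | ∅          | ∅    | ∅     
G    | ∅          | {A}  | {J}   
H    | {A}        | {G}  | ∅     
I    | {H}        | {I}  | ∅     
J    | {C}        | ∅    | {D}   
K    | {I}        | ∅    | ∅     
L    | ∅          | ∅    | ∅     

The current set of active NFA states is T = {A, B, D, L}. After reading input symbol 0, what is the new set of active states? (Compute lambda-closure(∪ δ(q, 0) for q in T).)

B on 0 → {I}.
D on 0 → {A}.
No 0-transition from A, L.
Union after reading 0: {A, I}.
Now take the lambda-closure:
From A via lambda: add B.
From I via lambda: add H.
From B via lambda: add D.
From D via lambda: add L.
No new states can be added; the closed set is {A, B, D, H, I, L}.

{A, B, D, H, I, L}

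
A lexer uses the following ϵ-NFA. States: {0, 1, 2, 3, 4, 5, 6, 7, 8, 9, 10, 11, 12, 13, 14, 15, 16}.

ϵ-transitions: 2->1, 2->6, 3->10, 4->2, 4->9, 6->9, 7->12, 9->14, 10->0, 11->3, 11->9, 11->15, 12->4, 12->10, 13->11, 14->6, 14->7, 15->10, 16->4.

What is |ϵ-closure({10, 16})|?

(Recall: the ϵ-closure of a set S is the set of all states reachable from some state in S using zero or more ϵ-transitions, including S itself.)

11

Start with {10, 16}.
From 10 via ϵ: add 0.
From 16 via ϵ: add 4.
From 4 via ϵ: add 2, 9.
From 2 via ϵ: add 1, 6.
From 9 via ϵ: add 14.
From 14 via ϵ: add 7.
From 7 via ϵ: add 12.
ϵ-closure = {0, 1, 2, 4, 6, 7, 9, 10, 12, 14, 16}, which has 11 states.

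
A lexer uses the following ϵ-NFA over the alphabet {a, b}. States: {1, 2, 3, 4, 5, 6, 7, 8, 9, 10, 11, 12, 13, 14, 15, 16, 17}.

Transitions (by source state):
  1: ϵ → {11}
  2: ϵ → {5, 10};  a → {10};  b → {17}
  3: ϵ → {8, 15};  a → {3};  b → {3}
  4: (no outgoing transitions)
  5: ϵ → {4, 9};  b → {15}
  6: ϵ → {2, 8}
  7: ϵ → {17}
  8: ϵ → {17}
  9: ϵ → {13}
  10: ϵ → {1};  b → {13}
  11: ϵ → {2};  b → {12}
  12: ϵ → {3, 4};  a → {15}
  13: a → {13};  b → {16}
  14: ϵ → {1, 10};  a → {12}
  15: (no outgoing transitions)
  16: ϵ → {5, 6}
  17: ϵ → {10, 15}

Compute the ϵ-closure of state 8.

Start with {8}.
From 8 via ϵ: add 17.
From 17 via ϵ: add 10, 15.
From 10 via ϵ: add 1.
From 1 via ϵ: add 11.
From 11 via ϵ: add 2.
From 2 via ϵ: add 5.
From 5 via ϵ: add 4, 9.
From 9 via ϵ: add 13.
No new states can be added; the closed set is {1, 2, 4, 5, 8, 9, 10, 11, 13, 15, 17}.

{1, 2, 4, 5, 8, 9, 10, 11, 13, 15, 17}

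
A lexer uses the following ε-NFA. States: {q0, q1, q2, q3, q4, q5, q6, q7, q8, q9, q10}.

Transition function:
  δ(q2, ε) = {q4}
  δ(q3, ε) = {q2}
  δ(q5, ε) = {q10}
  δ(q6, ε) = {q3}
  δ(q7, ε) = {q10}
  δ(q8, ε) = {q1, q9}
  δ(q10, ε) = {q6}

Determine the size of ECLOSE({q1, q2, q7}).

Start with {q1, q2, q7}.
From q2 via ε: add q4.
From q7 via ε: add q10.
From q10 via ε: add q6.
From q6 via ε: add q3.
ε-closure = {q1, q2, q3, q4, q6, q7, q10}, which has 7 states.

7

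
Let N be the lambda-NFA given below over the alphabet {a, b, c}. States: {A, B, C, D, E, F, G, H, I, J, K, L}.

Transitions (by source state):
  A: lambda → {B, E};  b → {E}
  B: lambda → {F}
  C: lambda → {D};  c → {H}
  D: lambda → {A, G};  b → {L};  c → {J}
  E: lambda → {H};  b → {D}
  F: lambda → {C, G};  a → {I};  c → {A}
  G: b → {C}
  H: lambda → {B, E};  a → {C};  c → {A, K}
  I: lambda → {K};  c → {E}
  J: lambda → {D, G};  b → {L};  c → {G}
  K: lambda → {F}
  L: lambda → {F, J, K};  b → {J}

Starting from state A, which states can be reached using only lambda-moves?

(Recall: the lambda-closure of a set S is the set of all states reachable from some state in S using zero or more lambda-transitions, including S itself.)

Start with {A}.
From A via lambda: add B, E.
From B via lambda: add F.
From E via lambda: add H.
From F via lambda: add C, G.
From C via lambda: add D.
No new states can be added; the closed set is {A, B, C, D, E, F, G, H}.

{A, B, C, D, E, F, G, H}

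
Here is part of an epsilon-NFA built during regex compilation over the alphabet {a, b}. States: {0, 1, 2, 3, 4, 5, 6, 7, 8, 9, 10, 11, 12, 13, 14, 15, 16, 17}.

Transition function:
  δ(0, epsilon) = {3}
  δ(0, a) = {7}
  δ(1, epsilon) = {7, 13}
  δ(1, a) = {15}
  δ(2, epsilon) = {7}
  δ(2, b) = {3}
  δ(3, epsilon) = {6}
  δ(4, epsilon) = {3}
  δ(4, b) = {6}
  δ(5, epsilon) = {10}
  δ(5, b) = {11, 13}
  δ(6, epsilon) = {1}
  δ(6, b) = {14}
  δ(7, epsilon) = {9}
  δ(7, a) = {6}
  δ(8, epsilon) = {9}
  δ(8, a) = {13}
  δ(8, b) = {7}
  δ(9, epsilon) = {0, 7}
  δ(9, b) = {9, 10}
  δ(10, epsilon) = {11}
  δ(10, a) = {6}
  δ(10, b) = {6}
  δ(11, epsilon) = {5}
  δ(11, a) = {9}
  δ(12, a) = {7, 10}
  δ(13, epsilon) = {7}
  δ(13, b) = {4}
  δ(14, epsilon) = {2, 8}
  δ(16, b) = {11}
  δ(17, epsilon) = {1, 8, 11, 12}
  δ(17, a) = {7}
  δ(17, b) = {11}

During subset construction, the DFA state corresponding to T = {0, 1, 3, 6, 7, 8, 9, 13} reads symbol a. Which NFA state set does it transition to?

0 on a → {7}.
1 on a → {15}.
7 on a → {6}.
8 on a → {13}.
No a-transition from 3, 6, 9, 13.
Union after reading a: {6, 7, 13, 15}.
Now take the epsilon-closure:
From 6 via epsilon: add 1.
From 7 via epsilon: add 9.
From 9 via epsilon: add 0.
From 0 via epsilon: add 3.
No new states can be added; the closed set is {0, 1, 3, 6, 7, 9, 13, 15}.

{0, 1, 3, 6, 7, 9, 13, 15}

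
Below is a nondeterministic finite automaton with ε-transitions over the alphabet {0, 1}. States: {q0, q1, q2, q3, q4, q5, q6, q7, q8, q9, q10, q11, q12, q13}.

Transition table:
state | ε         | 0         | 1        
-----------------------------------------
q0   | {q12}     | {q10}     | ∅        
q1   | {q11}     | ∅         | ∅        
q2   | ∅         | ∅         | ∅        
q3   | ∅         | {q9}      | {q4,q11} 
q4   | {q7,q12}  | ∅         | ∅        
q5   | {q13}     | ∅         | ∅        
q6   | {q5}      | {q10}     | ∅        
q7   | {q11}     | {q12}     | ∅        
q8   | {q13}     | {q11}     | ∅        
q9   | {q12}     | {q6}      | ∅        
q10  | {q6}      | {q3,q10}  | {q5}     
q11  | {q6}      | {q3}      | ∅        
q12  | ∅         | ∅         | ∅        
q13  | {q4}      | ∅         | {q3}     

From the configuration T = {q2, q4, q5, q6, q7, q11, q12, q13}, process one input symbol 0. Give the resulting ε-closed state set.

{q3, q4, q5, q6, q7, q10, q11, q12, q13}

q6 on 0 → {q10}.
q7 on 0 → {q12}.
q11 on 0 → {q3}.
No 0-transition from q2, q4, q5, q12, q13.
Union after reading 0: {q3, q10, q12}.
Now take the ε-closure:
From q10 via ε: add q6.
From q6 via ε: add q5.
From q5 via ε: add q13.
From q13 via ε: add q4.
From q4 via ε: add q7.
From q7 via ε: add q11.
No new states can be added; the closed set is {q3, q4, q5, q6, q7, q10, q11, q12, q13}.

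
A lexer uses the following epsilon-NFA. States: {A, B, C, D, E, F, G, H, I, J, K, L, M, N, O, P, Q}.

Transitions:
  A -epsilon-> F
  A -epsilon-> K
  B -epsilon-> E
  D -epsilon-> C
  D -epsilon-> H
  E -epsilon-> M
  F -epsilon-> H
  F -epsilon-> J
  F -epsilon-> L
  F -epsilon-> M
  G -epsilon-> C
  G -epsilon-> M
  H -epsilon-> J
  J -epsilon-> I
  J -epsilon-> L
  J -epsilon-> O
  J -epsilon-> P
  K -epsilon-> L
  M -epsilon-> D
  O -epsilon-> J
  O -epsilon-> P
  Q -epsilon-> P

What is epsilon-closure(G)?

{C, D, G, H, I, J, L, M, O, P}

Start with {G}.
From G via epsilon: add C, M.
From M via epsilon: add D.
From D via epsilon: add H.
From H via epsilon: add J.
From J via epsilon: add I, L, O, P.
No new states can be added; the closed set is {C, D, G, H, I, J, L, M, O, P}.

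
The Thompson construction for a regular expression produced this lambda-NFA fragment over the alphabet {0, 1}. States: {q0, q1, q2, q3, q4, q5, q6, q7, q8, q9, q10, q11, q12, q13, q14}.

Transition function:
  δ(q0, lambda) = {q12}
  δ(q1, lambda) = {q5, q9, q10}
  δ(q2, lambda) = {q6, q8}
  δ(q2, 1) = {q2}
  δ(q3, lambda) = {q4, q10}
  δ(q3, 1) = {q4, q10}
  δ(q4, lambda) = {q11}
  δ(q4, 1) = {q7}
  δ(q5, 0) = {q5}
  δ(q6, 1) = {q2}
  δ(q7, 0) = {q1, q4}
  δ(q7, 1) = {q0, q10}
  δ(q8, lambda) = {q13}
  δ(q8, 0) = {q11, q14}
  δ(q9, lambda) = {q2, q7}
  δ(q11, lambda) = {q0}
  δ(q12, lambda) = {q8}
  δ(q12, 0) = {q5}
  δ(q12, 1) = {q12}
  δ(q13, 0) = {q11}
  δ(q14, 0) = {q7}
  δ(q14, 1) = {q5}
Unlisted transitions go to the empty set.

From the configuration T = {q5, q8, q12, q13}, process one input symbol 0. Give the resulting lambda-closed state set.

q5 on 0 → {q5}.
q8 on 0 → {q11, q14}.
q12 on 0 → {q5}.
q13 on 0 → {q11}.
Union after reading 0: {q5, q11, q14}.
Now take the lambda-closure:
From q11 via lambda: add q0.
From q0 via lambda: add q12.
From q12 via lambda: add q8.
From q8 via lambda: add q13.
No new states can be added; the closed set is {q0, q5, q8, q11, q12, q13, q14}.

{q0, q5, q8, q11, q12, q13, q14}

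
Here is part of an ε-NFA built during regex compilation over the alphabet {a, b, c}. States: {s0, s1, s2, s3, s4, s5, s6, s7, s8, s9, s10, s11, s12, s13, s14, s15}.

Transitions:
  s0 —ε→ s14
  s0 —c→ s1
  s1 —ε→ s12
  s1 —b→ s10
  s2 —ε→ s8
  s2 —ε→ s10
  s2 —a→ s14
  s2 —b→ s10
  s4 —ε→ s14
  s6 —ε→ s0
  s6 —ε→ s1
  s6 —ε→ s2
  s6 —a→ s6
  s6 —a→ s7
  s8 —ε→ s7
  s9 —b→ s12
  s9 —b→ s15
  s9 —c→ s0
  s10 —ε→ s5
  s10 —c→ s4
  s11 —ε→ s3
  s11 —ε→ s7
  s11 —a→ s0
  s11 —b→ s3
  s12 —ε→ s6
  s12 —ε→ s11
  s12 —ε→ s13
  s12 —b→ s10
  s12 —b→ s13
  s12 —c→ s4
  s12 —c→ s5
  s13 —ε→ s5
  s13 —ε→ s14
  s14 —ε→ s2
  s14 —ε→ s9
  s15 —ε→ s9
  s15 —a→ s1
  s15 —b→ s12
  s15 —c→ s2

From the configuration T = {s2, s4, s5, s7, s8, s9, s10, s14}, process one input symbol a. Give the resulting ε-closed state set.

{s2, s5, s7, s8, s9, s10, s14}

s2 on a → {s14}.
No a-transition from s4, s5, s7, s8, s9, s10, s14.
Union after reading a: {s14}.
Now take the ε-closure:
From s14 via ε: add s2, s9.
From s2 via ε: add s8, s10.
From s8 via ε: add s7.
From s10 via ε: add s5.
No new states can be added; the closed set is {s2, s5, s7, s8, s9, s10, s14}.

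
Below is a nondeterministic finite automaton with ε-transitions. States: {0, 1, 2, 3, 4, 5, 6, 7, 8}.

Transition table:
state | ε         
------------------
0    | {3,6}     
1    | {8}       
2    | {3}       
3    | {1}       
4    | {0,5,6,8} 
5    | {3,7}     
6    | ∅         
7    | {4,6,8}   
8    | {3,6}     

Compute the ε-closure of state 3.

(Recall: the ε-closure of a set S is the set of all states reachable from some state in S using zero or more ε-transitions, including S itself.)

{1, 3, 6, 8}

Start with {3}.
From 3 via ε: add 1.
From 1 via ε: add 8.
From 8 via ε: add 6.
No new states can be added; the closed set is {1, 3, 6, 8}.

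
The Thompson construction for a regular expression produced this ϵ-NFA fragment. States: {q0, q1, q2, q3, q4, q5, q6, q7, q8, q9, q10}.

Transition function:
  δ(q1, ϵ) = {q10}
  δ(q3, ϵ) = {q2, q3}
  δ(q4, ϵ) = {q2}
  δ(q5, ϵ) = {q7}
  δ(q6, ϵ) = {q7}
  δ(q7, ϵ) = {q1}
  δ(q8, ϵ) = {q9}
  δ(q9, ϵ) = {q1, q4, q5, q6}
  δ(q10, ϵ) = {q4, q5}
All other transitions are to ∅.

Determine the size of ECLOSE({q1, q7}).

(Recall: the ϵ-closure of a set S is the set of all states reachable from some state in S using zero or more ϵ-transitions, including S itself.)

Start with {q1, q7}.
From q1 via ϵ: add q10.
From q10 via ϵ: add q4, q5.
From q4 via ϵ: add q2.
ϵ-closure = {q1, q2, q4, q5, q7, q10}, which has 6 states.

6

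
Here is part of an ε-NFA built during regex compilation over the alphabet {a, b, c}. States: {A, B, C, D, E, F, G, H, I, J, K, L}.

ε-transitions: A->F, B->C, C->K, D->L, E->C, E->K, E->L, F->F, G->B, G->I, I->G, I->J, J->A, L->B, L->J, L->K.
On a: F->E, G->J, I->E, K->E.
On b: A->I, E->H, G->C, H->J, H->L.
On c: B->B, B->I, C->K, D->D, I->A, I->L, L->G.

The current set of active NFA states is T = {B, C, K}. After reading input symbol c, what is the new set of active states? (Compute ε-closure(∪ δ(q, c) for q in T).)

B on c → {B, I}.
C on c → {K}.
No c-transition from K.
Union after reading c: {B, I, K}.
Now take the ε-closure:
From B via ε: add C.
From I via ε: add G, J.
From J via ε: add A.
From A via ε: add F.
No new states can be added; the closed set is {A, B, C, F, G, I, J, K}.

{A, B, C, F, G, I, J, K}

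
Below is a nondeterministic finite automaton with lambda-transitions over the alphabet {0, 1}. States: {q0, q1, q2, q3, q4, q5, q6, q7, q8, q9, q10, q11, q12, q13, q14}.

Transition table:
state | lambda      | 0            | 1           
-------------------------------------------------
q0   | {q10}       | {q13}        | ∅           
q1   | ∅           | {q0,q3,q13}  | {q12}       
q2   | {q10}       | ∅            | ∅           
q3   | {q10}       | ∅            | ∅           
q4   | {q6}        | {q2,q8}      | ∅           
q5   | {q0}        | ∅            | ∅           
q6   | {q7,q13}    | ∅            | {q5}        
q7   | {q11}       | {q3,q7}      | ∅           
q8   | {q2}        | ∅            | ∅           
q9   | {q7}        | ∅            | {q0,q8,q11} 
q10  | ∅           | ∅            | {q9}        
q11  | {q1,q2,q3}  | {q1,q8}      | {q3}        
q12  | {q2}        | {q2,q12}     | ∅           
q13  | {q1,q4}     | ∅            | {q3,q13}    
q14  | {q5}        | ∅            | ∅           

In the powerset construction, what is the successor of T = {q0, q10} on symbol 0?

{q1, q2, q3, q4, q6, q7, q10, q11, q13}

q0 on 0 → {q13}.
No 0-transition from q10.
Union after reading 0: {q13}.
Now take the lambda-closure:
From q13 via lambda: add q1, q4.
From q4 via lambda: add q6.
From q6 via lambda: add q7.
From q7 via lambda: add q11.
From q11 via lambda: add q2, q3.
From q2 via lambda: add q10.
No new states can be added; the closed set is {q1, q2, q3, q4, q6, q7, q10, q11, q13}.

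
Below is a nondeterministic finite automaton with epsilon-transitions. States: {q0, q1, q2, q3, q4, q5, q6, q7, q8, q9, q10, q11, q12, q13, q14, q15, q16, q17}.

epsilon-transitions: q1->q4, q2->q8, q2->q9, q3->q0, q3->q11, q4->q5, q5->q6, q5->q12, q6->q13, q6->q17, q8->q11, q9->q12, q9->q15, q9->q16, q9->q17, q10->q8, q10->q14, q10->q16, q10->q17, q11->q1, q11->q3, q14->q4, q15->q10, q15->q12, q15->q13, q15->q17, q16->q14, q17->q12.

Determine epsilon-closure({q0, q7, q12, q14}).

Start with {q0, q7, q12, q14}.
From q14 via epsilon: add q4.
From q4 via epsilon: add q5.
From q5 via epsilon: add q6.
From q6 via epsilon: add q13, q17.
No new states can be added; the closed set is {q0, q4, q5, q6, q7, q12, q13, q14, q17}.

{q0, q4, q5, q6, q7, q12, q13, q14, q17}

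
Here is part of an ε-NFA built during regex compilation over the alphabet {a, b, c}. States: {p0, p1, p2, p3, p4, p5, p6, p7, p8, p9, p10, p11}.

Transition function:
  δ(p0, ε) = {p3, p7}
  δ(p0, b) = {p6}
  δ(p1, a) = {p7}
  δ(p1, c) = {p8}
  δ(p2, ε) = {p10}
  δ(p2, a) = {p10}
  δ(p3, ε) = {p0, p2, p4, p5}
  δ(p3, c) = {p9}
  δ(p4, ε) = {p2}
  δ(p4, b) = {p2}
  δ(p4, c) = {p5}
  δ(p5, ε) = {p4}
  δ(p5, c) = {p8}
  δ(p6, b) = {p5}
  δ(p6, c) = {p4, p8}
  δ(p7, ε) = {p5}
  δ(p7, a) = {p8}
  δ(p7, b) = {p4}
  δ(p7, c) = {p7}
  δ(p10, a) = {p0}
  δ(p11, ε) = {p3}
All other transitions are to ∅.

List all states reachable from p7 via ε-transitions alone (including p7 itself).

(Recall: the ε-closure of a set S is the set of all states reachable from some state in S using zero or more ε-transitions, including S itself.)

{p2, p4, p5, p7, p10}

Start with {p7}.
From p7 via ε: add p5.
From p5 via ε: add p4.
From p4 via ε: add p2.
From p2 via ε: add p10.
No new states can be added; the closed set is {p2, p4, p5, p7, p10}.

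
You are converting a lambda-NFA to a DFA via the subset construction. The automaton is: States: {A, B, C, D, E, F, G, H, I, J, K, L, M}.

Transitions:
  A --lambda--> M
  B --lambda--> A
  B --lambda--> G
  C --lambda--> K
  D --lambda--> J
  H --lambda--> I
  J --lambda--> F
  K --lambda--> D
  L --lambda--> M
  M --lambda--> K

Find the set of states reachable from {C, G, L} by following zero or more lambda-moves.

Start with {C, G, L}.
From C via lambda: add K.
From L via lambda: add M.
From K via lambda: add D.
From D via lambda: add J.
From J via lambda: add F.
No new states can be added; the closed set is {C, D, F, G, J, K, L, M}.

{C, D, F, G, J, K, L, M}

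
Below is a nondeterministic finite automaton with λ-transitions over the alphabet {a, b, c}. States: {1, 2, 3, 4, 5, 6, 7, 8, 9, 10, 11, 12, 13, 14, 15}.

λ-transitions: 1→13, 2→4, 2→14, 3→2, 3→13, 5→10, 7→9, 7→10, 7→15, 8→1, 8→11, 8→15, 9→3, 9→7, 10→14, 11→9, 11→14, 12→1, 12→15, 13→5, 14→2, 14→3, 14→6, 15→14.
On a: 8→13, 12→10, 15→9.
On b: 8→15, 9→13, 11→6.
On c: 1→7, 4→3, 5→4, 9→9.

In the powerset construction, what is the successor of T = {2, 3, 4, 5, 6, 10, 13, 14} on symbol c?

4 on c → {3}.
5 on c → {4}.
No c-transition from 2, 3, 6, 10, 13, 14.
Union after reading c: {3, 4}.
Now take the λ-closure:
From 3 via λ: add 2, 13.
From 2 via λ: add 14.
From 13 via λ: add 5.
From 5 via λ: add 10.
From 14 via λ: add 6.
No new states can be added; the closed set is {2, 3, 4, 5, 6, 10, 13, 14}.

{2, 3, 4, 5, 6, 10, 13, 14}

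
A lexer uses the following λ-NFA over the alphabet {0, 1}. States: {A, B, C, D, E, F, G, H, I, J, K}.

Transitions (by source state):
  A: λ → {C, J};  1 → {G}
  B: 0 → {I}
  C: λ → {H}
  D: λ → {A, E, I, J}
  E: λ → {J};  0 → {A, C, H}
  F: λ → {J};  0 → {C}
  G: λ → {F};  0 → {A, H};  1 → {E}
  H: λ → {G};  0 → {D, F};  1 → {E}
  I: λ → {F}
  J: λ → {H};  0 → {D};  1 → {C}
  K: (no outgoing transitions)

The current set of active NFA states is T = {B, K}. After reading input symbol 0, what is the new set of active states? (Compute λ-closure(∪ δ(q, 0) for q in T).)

B on 0 → {I}.
No 0-transition from K.
Union after reading 0: {I}.
Now take the λ-closure:
From I via λ: add F.
From F via λ: add J.
From J via λ: add H.
From H via λ: add G.
No new states can be added; the closed set is {F, G, H, I, J}.

{F, G, H, I, J}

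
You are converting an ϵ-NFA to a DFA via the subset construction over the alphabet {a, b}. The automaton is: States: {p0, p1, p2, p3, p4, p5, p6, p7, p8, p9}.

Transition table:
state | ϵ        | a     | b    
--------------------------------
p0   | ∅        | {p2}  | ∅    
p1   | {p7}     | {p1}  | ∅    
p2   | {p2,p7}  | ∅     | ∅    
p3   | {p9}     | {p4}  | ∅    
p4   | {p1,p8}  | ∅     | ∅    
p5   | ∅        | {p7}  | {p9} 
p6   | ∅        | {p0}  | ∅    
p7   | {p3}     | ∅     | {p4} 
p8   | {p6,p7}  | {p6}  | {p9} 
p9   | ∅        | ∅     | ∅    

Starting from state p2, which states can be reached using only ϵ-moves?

Start with {p2}.
From p2 via ϵ: add p7.
From p7 via ϵ: add p3.
From p3 via ϵ: add p9.
No new states can be added; the closed set is {p2, p3, p7, p9}.

{p2, p3, p7, p9}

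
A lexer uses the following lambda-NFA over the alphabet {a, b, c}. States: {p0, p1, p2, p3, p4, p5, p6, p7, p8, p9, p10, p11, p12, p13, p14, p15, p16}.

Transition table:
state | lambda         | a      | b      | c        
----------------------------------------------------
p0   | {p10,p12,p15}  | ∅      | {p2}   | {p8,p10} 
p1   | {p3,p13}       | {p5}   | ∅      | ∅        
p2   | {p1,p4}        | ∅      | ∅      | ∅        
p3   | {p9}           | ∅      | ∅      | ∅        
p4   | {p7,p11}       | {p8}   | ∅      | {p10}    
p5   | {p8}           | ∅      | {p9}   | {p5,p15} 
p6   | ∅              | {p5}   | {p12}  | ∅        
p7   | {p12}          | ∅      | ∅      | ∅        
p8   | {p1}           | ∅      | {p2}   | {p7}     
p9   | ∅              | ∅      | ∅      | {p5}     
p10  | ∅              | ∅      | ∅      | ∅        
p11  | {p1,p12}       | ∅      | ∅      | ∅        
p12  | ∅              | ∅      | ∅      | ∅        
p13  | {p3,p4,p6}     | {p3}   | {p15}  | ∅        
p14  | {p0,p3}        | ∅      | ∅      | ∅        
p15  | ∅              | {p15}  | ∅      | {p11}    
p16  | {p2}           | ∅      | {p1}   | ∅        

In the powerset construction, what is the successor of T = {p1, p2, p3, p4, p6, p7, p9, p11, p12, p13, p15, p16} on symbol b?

{p1, p3, p4, p6, p7, p9, p11, p12, p13, p15}

p6 on b → {p12}.
p13 on b → {p15}.
p16 on b → {p1}.
No b-transition from p1, p2, p3, p4, p7, p9, p11, p12, p15.
Union after reading b: {p1, p12, p15}.
Now take the lambda-closure:
From p1 via lambda: add p3, p13.
From p3 via lambda: add p9.
From p13 via lambda: add p4, p6.
From p4 via lambda: add p7, p11.
No new states can be added; the closed set is {p1, p3, p4, p6, p7, p9, p11, p12, p13, p15}.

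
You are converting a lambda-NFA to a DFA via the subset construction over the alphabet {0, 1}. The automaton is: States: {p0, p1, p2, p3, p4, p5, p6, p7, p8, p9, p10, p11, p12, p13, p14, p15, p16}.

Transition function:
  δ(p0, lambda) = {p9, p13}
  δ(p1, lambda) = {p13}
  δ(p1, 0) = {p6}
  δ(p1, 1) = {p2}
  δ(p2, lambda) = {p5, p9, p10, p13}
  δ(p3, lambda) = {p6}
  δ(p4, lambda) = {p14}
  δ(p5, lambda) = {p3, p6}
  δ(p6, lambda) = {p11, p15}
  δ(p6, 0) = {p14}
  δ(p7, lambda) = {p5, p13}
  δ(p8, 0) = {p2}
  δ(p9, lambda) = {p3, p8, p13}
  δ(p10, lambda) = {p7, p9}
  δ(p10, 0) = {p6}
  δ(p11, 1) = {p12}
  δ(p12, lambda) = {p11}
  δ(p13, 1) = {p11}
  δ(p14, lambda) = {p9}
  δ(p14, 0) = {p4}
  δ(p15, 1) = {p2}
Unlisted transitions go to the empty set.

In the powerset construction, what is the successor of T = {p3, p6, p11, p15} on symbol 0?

p6 on 0 → {p14}.
No 0-transition from p3, p11, p15.
Union after reading 0: {p14}.
Now take the lambda-closure:
From p14 via lambda: add p9.
From p9 via lambda: add p3, p8, p13.
From p3 via lambda: add p6.
From p6 via lambda: add p11, p15.
No new states can be added; the closed set is {p3, p6, p8, p9, p11, p13, p14, p15}.

{p3, p6, p8, p9, p11, p13, p14, p15}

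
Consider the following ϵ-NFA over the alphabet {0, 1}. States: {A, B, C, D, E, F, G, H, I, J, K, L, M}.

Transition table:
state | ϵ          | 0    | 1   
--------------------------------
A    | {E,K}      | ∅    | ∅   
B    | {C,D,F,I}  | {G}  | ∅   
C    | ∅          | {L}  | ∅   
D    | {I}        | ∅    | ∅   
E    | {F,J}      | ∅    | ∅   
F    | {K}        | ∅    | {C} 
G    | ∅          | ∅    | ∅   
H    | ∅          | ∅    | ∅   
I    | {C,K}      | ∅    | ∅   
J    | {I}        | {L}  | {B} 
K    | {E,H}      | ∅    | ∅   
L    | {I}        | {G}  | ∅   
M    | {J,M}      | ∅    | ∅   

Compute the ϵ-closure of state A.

{A, C, E, F, H, I, J, K}

Start with {A}.
From A via ϵ: add E, K.
From E via ϵ: add F, J.
From K via ϵ: add H.
From J via ϵ: add I.
From I via ϵ: add C.
No new states can be added; the closed set is {A, C, E, F, H, I, J, K}.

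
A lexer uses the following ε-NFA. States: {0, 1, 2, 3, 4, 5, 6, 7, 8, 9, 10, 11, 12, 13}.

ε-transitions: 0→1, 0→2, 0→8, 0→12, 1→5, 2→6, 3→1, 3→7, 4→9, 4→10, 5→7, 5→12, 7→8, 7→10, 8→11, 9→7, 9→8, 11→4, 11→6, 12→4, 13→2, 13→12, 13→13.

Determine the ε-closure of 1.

{1, 4, 5, 6, 7, 8, 9, 10, 11, 12}

Start with {1}.
From 1 via ε: add 5.
From 5 via ε: add 7, 12.
From 7 via ε: add 8, 10.
From 12 via ε: add 4.
From 4 via ε: add 9.
From 8 via ε: add 11.
From 11 via ε: add 6.
No new states can be added; the closed set is {1, 4, 5, 6, 7, 8, 9, 10, 11, 12}.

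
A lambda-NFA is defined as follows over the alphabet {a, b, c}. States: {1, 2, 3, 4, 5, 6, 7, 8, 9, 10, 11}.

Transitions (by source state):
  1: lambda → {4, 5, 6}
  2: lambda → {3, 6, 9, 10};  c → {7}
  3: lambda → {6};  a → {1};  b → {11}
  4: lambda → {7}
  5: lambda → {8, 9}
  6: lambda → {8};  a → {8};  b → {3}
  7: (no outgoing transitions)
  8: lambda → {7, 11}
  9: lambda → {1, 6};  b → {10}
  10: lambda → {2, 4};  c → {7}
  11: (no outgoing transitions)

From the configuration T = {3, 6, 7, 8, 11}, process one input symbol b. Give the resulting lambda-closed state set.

3 on b → {11}.
6 on b → {3}.
No b-transition from 7, 8, 11.
Union after reading b: {3, 11}.
Now take the lambda-closure:
From 3 via lambda: add 6.
From 6 via lambda: add 8.
From 8 via lambda: add 7.
No new states can be added; the closed set is {3, 6, 7, 8, 11}.

{3, 6, 7, 8, 11}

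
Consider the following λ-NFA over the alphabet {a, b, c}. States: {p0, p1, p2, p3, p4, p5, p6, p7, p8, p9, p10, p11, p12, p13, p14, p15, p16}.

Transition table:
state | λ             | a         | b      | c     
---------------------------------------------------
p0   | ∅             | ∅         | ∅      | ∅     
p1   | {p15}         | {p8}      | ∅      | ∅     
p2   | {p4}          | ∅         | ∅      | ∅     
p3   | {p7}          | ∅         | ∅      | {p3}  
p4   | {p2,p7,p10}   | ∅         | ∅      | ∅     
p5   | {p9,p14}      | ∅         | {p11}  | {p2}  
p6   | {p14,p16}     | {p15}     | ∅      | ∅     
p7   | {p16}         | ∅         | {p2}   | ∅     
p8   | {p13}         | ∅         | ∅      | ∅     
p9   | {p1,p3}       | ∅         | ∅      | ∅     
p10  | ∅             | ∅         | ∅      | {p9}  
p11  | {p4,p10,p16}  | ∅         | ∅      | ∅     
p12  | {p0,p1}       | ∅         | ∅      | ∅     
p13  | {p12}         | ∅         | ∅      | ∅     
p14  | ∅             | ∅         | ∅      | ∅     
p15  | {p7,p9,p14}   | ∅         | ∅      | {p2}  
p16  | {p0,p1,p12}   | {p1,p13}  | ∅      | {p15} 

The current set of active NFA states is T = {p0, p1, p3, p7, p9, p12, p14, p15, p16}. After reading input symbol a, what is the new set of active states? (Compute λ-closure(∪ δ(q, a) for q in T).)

p1 on a → {p8}.
p16 on a → {p1, p13}.
No a-transition from p0, p3, p7, p9, p12, p14, p15.
Union after reading a: {p1, p8, p13}.
Now take the λ-closure:
From p1 via λ: add p15.
From p13 via λ: add p12.
From p12 via λ: add p0.
From p15 via λ: add p7, p9, p14.
From p7 via λ: add p16.
From p9 via λ: add p3.
No new states can be added; the closed set is {p0, p1, p3, p7, p8, p9, p12, p13, p14, p15, p16}.

{p0, p1, p3, p7, p8, p9, p12, p13, p14, p15, p16}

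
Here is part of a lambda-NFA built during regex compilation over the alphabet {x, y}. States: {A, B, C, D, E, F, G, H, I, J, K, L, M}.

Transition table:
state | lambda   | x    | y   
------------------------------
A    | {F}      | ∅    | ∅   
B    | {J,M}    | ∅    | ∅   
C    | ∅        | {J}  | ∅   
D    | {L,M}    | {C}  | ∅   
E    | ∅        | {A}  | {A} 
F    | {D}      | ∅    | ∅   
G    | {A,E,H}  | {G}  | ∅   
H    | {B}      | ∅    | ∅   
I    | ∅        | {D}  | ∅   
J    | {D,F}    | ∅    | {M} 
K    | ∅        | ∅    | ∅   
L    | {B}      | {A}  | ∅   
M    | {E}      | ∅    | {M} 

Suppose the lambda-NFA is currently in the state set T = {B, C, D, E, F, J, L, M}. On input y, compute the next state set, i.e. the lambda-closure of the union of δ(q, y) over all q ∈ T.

E on y → {A}.
J on y → {M}.
M on y → {M}.
No y-transition from B, C, D, F, L.
Union after reading y: {A, M}.
Now take the lambda-closure:
From A via lambda: add F.
From M via lambda: add E.
From F via lambda: add D.
From D via lambda: add L.
From L via lambda: add B.
From B via lambda: add J.
No new states can be added; the closed set is {A, B, D, E, F, J, L, M}.

{A, B, D, E, F, J, L, M}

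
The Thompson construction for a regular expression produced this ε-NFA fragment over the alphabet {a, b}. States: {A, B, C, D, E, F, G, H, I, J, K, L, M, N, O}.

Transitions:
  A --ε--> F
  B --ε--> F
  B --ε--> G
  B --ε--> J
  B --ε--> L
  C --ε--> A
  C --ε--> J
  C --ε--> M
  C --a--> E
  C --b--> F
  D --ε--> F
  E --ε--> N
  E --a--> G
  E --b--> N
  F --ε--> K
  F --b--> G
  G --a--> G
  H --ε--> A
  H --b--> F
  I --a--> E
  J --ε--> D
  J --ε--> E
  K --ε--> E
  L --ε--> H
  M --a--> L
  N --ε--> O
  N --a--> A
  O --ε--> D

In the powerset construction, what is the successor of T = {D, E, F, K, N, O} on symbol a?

E on a → {G}.
N on a → {A}.
No a-transition from D, F, K, O.
Union after reading a: {A, G}.
Now take the ε-closure:
From A via ε: add F.
From F via ε: add K.
From K via ε: add E.
From E via ε: add N.
From N via ε: add O.
From O via ε: add D.
No new states can be added; the closed set is {A, D, E, F, G, K, N, O}.

{A, D, E, F, G, K, N, O}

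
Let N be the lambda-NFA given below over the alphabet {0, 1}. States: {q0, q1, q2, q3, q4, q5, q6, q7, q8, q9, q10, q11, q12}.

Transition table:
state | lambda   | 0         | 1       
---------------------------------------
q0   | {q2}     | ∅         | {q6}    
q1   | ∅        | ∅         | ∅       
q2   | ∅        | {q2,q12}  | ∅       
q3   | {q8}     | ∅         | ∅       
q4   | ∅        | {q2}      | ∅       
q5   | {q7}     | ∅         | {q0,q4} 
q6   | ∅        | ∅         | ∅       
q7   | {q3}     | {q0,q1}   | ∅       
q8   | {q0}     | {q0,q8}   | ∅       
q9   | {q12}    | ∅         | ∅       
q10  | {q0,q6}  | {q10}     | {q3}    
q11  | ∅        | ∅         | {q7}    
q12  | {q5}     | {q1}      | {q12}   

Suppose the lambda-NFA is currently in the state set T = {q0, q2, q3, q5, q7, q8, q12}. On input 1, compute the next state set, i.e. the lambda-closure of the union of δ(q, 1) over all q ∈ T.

{q0, q2, q3, q4, q5, q6, q7, q8, q12}

q0 on 1 → {q6}.
q5 on 1 → {q0, q4}.
q12 on 1 → {q12}.
No 1-transition from q2, q3, q7, q8.
Union after reading 1: {q0, q4, q6, q12}.
Now take the lambda-closure:
From q0 via lambda: add q2.
From q12 via lambda: add q5.
From q5 via lambda: add q7.
From q7 via lambda: add q3.
From q3 via lambda: add q8.
No new states can be added; the closed set is {q0, q2, q3, q4, q5, q6, q7, q8, q12}.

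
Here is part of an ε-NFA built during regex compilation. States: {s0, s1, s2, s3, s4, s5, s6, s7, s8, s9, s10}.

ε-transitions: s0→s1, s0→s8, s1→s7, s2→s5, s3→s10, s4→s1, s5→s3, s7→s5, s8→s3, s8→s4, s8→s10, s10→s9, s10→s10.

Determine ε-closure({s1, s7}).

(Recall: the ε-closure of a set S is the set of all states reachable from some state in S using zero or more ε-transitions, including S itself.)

{s1, s3, s5, s7, s9, s10}

Start with {s1, s7}.
From s7 via ε: add s5.
From s5 via ε: add s3.
From s3 via ε: add s10.
From s10 via ε: add s9.
No new states can be added; the closed set is {s1, s3, s5, s7, s9, s10}.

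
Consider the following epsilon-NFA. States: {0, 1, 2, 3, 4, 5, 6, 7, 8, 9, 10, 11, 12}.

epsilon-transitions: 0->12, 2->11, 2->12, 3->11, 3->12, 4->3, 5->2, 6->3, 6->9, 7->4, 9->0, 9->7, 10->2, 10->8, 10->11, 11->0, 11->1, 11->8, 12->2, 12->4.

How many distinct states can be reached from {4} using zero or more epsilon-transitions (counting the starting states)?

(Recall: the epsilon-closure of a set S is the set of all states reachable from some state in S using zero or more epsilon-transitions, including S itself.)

Start with {4}.
From 4 via epsilon: add 3.
From 3 via epsilon: add 11, 12.
From 11 via epsilon: add 0, 1, 8.
From 12 via epsilon: add 2.
epsilon-closure = {0, 1, 2, 3, 4, 8, 11, 12}, which has 8 states.

8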